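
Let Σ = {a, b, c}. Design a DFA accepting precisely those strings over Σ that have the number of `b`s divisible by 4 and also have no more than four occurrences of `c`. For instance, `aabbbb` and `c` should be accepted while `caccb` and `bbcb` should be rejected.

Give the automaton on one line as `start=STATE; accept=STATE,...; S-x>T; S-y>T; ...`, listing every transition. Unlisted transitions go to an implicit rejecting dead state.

start=q0; accept=q0,q2,q5,q9,q13; q0-a>q0; q0-b>q1; q0-c>q2; q1-a>q1; q1-b>q3; q1-c>q4; q2-a>q2; q2-b>q4; q2-c>q5; q3-a>q3; q3-b>q6; q3-c>q7; q4-a>q4; q4-b>q7; q4-c>q8; q5-a>q5; q5-b>q8; q5-c>q9; q6-a>q6; q6-b>q0; q6-c>q10; q7-a>q7; q7-b>q10; q7-c>q11; q8-a>q8; q8-b>q11; q8-c>q12; q9-a>q9; q9-b>q12; q9-c>q13; q10-a>q10; q10-b>q2; q10-c>q14; q11-a>q11; q11-b>q14; q11-c>q15; q12-a>q12; q12-b>q15; q12-c>q16; q13-a>q13; q13-b>q16; q13-c>q17; q14-a>q14; q14-b>q5; q14-c>q18; q15-a>q15; q15-b>q18; q15-c>q19; q16-a>q16; q16-b>q19; q16-c>q17; q17-a>q17; q17-b>q17; q17-c>q17; q18-a>q18; q18-b>q9; q18-c>q20; q19-a>q19; q19-b>q20; q19-c>q17; q20-a>q20; q20-b>q13; q20-c>q17

Handle the two conditions separately and then intersect. One (4 states) tracks the count of `b`s modulo 4; the other (6 states) tracks the count of `c`s, saturating at 5. Each combined state is a pair, one component from each; accept when both components accept. Equivalent product states are then merged.
21 states suffice.
          a    b    c  
>* q0     q0   q1   q2 
   q1     q1   q3   q4 
 * q2     q2   q4   q5 
   q3     q3   q6   q7 
   q4     q4   q7   q8 
 * q5     q5   q8   q9 
   q6     q6   q0  q10 
   q7     q7  q10  q11 
   q8     q8  q11  q12 
 * q9     q9  q12  q13 
   q10   q10   q2  q14 
   q11   q11  q14  q15 
   q12   q12  q15  q16 
 * q13   q13  q16  q17 
   q14   q14   q5  q18 
   q15   q15  q18  q19 
   q16   q16  q19  q17 
   q17   q17  q17  q17 
   q18   q18   q9  q20 
   q19   q19  q20  q17 
   q20   q20  q13  q17 
(> = start, * = accepting)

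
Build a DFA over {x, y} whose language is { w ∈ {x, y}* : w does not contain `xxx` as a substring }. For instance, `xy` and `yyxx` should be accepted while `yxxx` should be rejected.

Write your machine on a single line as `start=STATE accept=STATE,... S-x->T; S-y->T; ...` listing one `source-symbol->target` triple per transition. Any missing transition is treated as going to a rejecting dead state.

start=A; accept=A,B,C; A-x->B; A-y->A; B-x->C; B-y->A; C-x->D; C-y->A; D-x->D; D-y->D

Track partial matches of the forbidden pattern `xxx`. State D is a dead state reached once `xxx` has occurred; every other state accepts. A means no part of `xxx` is currently matched.
A 4-state machine:
       x  y 
>* A   B  A 
 * B   C  A 
 * C   D  A 
   D   D  D 
(> = start, * = accepting)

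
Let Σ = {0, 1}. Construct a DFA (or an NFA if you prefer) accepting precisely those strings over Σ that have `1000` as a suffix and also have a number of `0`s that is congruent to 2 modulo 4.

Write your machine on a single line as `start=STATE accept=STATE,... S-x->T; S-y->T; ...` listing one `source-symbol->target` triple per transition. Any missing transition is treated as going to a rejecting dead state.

start=s0; accept=s7; s0-0->s1; s0-1->s0; s1-0->s2; s1-1->s1; s2-0->s3; s2-1->s2; s3-0->s0; s3-1->s4; s4-0->s5; s4-1->s4; s5-0->s6; s5-1->s0; s6-0->s7; s6-1->s1; s7-0->s3; s7-1->s2

Run two small machines in parallel and take their product. The first has 5 states tracking how much of the suffix `1000` has currently been matched; the second has 4 states tracking the count of `0`s modulo 4. A product state is a pair (one from each), accepting exactly when both do. Equivalent product states are then merged.
With 8 states:
        0   1  
>  s0   s1  s0 
   s1   s2  s1 
   s2   s3  s2 
   s3   s0  s4 
   s4   s5  s4 
   s5   s6  s0 
   s6   s7  s1 
 * s7   s3  s2 
(> = start, * = accepting)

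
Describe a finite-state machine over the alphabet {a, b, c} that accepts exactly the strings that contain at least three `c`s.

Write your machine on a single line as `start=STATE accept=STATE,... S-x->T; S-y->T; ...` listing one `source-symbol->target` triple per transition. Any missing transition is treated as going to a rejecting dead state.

Only the number of `c`s matters, and only up to 4. Make a chain q0 → q1 → q2 → q3 → q4 advanced by each `c` (with q4 absorbing); every other symbol self-loops. The accepting set is {q3, q4}.
        a   b   c  
>  q0   q0  q0  q1 
   q1   q1  q1  q2 
   q2   q2  q2  q3 
 * q3   q3  q3  q4 
 * q4   q4  q4  q4 
(> = start, * = accepting)

start=q0; accept=q3,q4; q0-a->q0; q0-b->q0; q0-c->q1; q1-a->q1; q1-b->q1; q1-c->q2; q2-a->q2; q2-b->q2; q2-c->q3; q3-a->q3; q3-b->q3; q3-c->q4; q4-a->q4; q4-b->q4; q4-c->q4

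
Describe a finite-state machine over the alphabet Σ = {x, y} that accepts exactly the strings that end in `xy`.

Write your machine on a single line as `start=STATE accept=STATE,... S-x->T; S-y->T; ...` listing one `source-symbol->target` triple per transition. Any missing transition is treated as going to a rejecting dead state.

start=A; accept=C; A-x->B; A-y->A; B-x->B; B-y->C; C-x->B; C-y->A

Remember how much of `xy` the current input suffix matches. State A means no match yet; B means the last symbol is `x`; C means the last 2 symbols are `xy`. Only C accepts. On a mismatch, fall back to the longest proper suffix that is still a prefix of `xy`.
3 states suffice.
       x  y 
>  A   B  A 
   B   B  C 
 * C   B  A 
(> = start, * = accepting)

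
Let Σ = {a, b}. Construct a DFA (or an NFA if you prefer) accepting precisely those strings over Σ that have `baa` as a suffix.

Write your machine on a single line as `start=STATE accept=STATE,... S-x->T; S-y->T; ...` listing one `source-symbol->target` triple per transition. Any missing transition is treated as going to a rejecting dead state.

Remember how much of `baa` the current input suffix matches. State q0 means no match yet; q1 means the last symbol is `b`; q2 means the last 2 symbols are `ba`; q3 means the last 3 symbols are `baa`. Only q3 accepts. On a mismatch, fall back to the longest proper suffix that is still a prefix of `baa`.
With 4 states:
        a   b  
>  q0   q0  q1 
   q1   q2  q1 
   q2   q3  q1 
 * q3   q0  q1 
(> = start, * = accepting)

start=q0; accept=q3; q0-a->q0; q0-b->q1; q1-a->q2; q1-b->q1; q2-a->q3; q2-b->q1; q3-a->q0; q3-b->q1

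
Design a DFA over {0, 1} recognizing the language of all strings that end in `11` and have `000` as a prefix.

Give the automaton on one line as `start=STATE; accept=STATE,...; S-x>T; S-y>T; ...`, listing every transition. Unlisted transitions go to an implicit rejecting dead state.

start=A; accept=G; A-0>B; A-1>C; B-0>D; B-1>C; C-0>C; C-1>C; D-0>E; D-1>C; E-0>E; E-1>F; F-0>E; F-1>G; G-0>E; G-1>G

Handle the two conditions separately and then intersect. One (3 states) tracks how much of the suffix `11` has currently been matched; the other (5 states) tracks whether the input so far still matches the prefix `000`. Each combined state is a pair, one component from each; accept when both components accept. After merging equivalent states the machine shrinks.
7 states suffice.
       0  1 
>  A   B  C 
   B   D  C 
   C   C  C 
   D   E  C 
   E   E  F 
   F   E  G 
 * G   E  G 
(> = start, * = accepting)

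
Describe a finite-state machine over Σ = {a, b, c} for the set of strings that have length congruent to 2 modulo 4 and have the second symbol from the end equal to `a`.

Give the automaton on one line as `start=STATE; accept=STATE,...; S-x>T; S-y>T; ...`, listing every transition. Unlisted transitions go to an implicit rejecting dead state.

start=q0; accept=q3; q0-a>q1; q0-b>q2; q0-c>q2; q1-a>q3; q1-b>q3; q1-c>q3; q2-a>q4; q2-b>q4; q2-c>q4; q3-a>q5; q3-b>q5; q3-c>q5; q4-a>q5; q4-b>q5; q4-c>q5; q5-a>q0; q5-b>q0; q5-c>q0

Run two small machines in parallel and take their product. The first has 4 states tracking the input length modulo 4; the second has 13 states tracking the last 2 symbols read. A product state is a pair (one from each), accepting exactly when both do. After merging equivalent states the machine shrinks.
A 6-state machine:
        a   b   c  
>  q0   q1  q2  q2 
   q1   q3  q3  q3 
   q2   q4  q4  q4 
 * q3   q5  q5  q5 
   q4   q5  q5  q5 
   q5   q0  q0  q0 
(> = start, * = accepting)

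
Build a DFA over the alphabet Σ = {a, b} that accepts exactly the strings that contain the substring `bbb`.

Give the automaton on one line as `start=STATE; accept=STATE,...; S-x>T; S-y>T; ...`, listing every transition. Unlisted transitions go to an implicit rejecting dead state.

start=q0; accept=q3; q0-a>q0; q0-b>q1; q1-a>q0; q1-b>q2; q2-a>q0; q2-b>q3; q3-a>q3; q3-b>q3

States q0..q2 record the length of the longest prefix of `bbb` that matches the current input suffix. Reaching q3 means `bbb` has been seen, and we stay there forever. Accept from q3.
4 states suffice.
        a   b  
>  q0   q0  q1 
   q1   q0  q2 
   q2   q0  q3 
 * q3   q3  q3 
(> = start, * = accepting)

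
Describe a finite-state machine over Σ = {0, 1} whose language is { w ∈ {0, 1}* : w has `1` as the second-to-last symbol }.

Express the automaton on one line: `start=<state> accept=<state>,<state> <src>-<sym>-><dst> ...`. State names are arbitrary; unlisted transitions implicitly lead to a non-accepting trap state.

start=S0 accept=S5,S6 S0-0->S1 S0-1->S2 S1-0->S3 S1-1->S4 S2-0->S5 S2-1->S6 S3-0->S3 S3-1->S4 S4-0->S5 S4-1->S6 S5-0->S3 S5-1->S4 S6-0->S5 S6-1->S6

A DFA must remember the last 2 symbols (since which symbol is second-to-last isn't known until the input ends). Use one state per possible window of the last ≤2 symbols; accept from those whose window starts with `1`.
With 7 states:
        0   1  
>  S0   S1  S2 
   S1   S3  S4 
   S2   S5  S6 
   S3   S3  S4 
   S4   S5  S6 
 * S5   S3  S4 
 * S6   S5  S6 
(> = start, * = accepting)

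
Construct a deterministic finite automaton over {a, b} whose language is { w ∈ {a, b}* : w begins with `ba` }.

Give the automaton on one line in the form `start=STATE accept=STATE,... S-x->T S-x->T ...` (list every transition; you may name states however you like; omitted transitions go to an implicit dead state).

Check the first 2 symbols one by one: s0 through s1 record how many have matched `ba` so far; any wrong symbol goes to the dead state s3. After all 2 match we enter the accepting sink s2.
4 states suffice.
        a   b  
>  s0   s3  s1 
   s1   s2  s3 
 * s2   s2  s2 
   s3   s3  s3 
(> = start, * = accepting)

start=s0 accept=s2 s0-a->s3 s0-b->s1 s1-a->s2 s1-b->s3 s2-a->s2 s2-b->s2 s3-a->s3 s3-b->s3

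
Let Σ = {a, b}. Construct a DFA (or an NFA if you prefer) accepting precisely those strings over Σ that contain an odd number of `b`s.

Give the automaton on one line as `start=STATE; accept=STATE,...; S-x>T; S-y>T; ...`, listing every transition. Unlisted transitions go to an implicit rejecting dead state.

start=s0; accept=s1; s0-a>s0; s0-b>s1; s1-a>s1; s1-b>s0

Keep the running count of `b`s modulo 2: each `b` advances along the cycle s0 → s1 → s0 while other symbols loop. Accept at s1.
2 states suffice.
        a   b  
>  s0   s0  s1 
 * s1   s1  s0 
(> = start, * = accepting)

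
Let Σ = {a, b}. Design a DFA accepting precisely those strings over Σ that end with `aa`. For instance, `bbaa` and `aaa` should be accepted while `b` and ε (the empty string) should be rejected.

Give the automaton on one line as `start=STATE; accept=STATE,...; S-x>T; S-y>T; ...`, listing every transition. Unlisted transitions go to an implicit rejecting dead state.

Let each state record the length of the longest suffix of the input read so far that is also a prefix of `aa`. s1 means the last symbol is `a`; s2 means the last 2 symbols are `aa`. Accept only at s2, where the string currently ends in `aa`.
A 3-state machine:
        a   b  
>  s0   s1  s0 
   s1   s2  s0 
 * s2   s2  s0 
(> = start, * = accepting)

start=s0; accept=s2; s0-a>s1; s0-b>s0; s1-a>s2; s1-b>s0; s2-a>s2; s2-b>s0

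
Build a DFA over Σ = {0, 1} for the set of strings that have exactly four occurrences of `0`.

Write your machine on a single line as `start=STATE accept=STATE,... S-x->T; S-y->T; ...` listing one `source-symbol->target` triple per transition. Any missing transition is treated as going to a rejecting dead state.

start=q0; accept=q4; q0-0->q1; q0-1->q0; q1-0->q2; q1-1->q1; q2-0->q3; q2-1->q2; q3-0->q4; q3-1->q3; q4-0->q5; q4-1->q4; q5-0->q5; q5-1->q5

Count `0`s, saturating at 5: states q0 through q4 mean 0 through 4 `0`s seen; q5 means more than 4. Each `0` increments (capped at q5); other symbols loop. Accept from {q4}.
With 6 states:
        0   1  
>  q0   q1  q0 
   q1   q2  q1 
   q2   q3  q2 
   q3   q4  q3 
 * q4   q5  q4 
   q5   q5  q5 
(> = start, * = accepting)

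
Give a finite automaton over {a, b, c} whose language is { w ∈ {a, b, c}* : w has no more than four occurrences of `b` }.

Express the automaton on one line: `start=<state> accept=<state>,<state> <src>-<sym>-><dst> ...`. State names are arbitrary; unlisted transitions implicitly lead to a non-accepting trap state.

Only the number of `b`s matters, and only up to 5. Make a chain q0 → q1 → q2 → q3 → q4 → q5 advanced by each `b` (with q5 absorbing); every other symbol self-loops. The accepting set is {q0, q1, q2, q3, q4}.
A 6-state machine:
        a   b   c  
>* q0   q0  q1  q0 
 * q1   q1  q2  q1 
 * q2   q2  q3  q2 
 * q3   q3  q4  q3 
 * q4   q4  q5  q4 
   q5   q5  q5  q5 
(> = start, * = accepting)

start=q0 accept=q0,q1,q2,q3,q4 q0-a->q0 q0-b->q1 q0-c->q0 q1-a->q1 q1-b->q2 q1-c->q1 q2-a->q2 q2-b->q3 q2-c->q2 q3-a->q3 q3-b->q4 q3-c->q3 q4-a->q4 q4-b->q5 q4-c->q4 q5-a->q5 q5-b->q5 q5-c->q5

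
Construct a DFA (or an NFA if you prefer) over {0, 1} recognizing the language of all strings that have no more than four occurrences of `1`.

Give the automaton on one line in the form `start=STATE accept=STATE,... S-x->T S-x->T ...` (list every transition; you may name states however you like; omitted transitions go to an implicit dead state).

Count `1`s, saturating at 5: states s0 through s4 mean 0 through 4 `1`s seen; s5 means more than 4. Each `1` increments (capped at s5); other symbols loop. Accept from {s0, s1, s2, s3, s4}.
6 states suffice.
        0   1  
>* s0   s0  s1 
 * s1   s1  s2 
 * s2   s2  s3 
 * s3   s3  s4 
 * s4   s4  s5 
   s5   s5  s5 
(> = start, * = accepting)

start=s0 accept=s0,s1,s2,s3,s4 s0-0->s0 s0-1->s1 s1-0->s1 s1-1->s2 s2-0->s2 s2-1->s3 s3-0->s3 s3-1->s4 s4-0->s4 s4-1->s5 s5-0->s5 s5-1->s5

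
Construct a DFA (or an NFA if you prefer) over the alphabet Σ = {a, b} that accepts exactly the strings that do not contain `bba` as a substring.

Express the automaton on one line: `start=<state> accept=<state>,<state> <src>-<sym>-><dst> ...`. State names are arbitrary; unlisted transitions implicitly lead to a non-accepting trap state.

start=s0 accept=s0,s1,s2 s0-a->s0 s0-b->s1 s1-a->s0 s1-b->s2 s2-a->s3 s2-b->s2 s3-a->s3 s3-b->s3

Track partial matches of the forbidden pattern `bba`. State s3 is a dead state reached once `bba` has occurred; every other state accepts. s0 means no part of `bba` is currently matched.
4 states suffice.
        a   b  
>* s0   s0  s1 
 * s1   s0  s2 
 * s2   s3  s2 
   s3   s3  s3 
(> = start, * = accepting)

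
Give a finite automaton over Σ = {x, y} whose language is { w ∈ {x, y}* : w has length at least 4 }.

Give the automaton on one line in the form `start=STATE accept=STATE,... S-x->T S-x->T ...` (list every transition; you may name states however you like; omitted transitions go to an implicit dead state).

Count input length up to 5: every symbol moves from A toward F, which means 'more than 4' and absorbs. Accept from {E, F}.
With 6 states:
       x  y 
>  A   B  B 
   B   C  C 
   C   D  D 
   D   E  E 
 * E   F  F 
 * F   F  F 
(> = start, * = accepting)

start=A accept=E,F A-x->B A-y->B B-x->C B-y->C C-x->D C-y->D D-x->E D-y->E E-x->F E-y->F F-x->F F-y->F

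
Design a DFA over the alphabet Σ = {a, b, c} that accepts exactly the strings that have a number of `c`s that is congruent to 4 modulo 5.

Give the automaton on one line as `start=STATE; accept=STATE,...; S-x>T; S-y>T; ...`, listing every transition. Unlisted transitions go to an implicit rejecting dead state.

The only thing that matters is how many `c`s have appeared, reduced mod 5. Use one state per residue: S0 for 0, …, S4 for 4. Reading `c` moves to the next residue; anything else stays put. S4 is accepting.
A 5-state machine:
        a   b   c  
>  S0   S0  S0  S1 
   S1   S1  S1  S2 
   S2   S2  S2  S3 
   S3   S3  S3  S4 
 * S4   S4  S4  S0 
(> = start, * = accepting)

start=S0; accept=S4; S0-a>S0; S0-b>S0; S0-c>S1; S1-a>S1; S1-b>S1; S1-c>S2; S2-a>S2; S2-b>S2; S2-c>S3; S3-a>S3; S3-b>S3; S3-c>S4; S4-a>S4; S4-b>S4; S4-c>S0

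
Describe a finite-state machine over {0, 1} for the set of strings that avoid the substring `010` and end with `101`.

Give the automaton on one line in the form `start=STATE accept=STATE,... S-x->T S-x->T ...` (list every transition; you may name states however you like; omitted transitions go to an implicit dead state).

Build one automaton per condition and run them in lockstep. The first has 4 states tracking partial matches of the forbidden pattern `010`; the second has 4 states tracking how much of the suffix `101` has currently been matched. A product state is a pair (one from each), accepting exactly when both do.
With 10 states:
        0   1  
>  S0   S1  S2 
   S1   S1  S3 
   S2   S4  S2 
   S3   S5  S2 
   S4   S1  S6 
   S5   S7  S8 
 * S6   S5  S2 
   S7   S7  S9 
   S8   S5  S9 
   S9   S5  S9 
(> = start, * = accepting)

start=S0 accept=S6 S0-0->S1 S0-1->S2 S1-0->S1 S1-1->S3 S2-0->S4 S2-1->S2 S3-0->S5 S3-1->S2 S4-0->S1 S4-1->S6 S5-0->S7 S5-1->S8 S6-0->S5 S6-1->S2 S7-0->S7 S7-1->S9 S8-0->S5 S8-1->S9 S9-0->S5 S9-1->S9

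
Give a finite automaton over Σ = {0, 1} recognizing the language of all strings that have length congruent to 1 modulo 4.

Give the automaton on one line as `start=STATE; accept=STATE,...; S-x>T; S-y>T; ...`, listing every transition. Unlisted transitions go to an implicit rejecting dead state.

start=A; accept=B; A-0>B; A-1>B; B-0>C; B-1>C; C-0>D; C-1>D; D-0>A; D-1>A

Count input length modulo 4: every symbol advances one step around the cycle A → B → C → D → A. Accept at B.
With 4 states:
       0  1 
>  A   B  B 
 * B   C  C 
   C   D  D 
   D   A  A 
(> = start, * = accepting)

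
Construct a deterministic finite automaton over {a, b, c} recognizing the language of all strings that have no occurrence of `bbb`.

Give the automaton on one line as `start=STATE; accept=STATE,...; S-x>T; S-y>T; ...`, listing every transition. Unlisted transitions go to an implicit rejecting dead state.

start=S0; accept=S0,S1,S2; S0-a>S0; S0-b>S1; S0-c>S0; S1-a>S0; S1-b>S2; S1-c>S0; S2-a>S0; S2-b>S3; S2-c>S0; S3-a>S3; S3-b>S3; S3-c>S3

Track partial matches of the forbidden pattern `bbb`. State S3 is a dead state reached once `bbb` has occurred; every other state accepts. S0 means no part of `bbb` is currently matched.
A 4-state machine:
        a   b   c  
>* S0   S0  S1  S0 
 * S1   S0  S2  S0 
 * S2   S0  S3  S0 
   S3   S3  S3  S3 
(> = start, * = accepting)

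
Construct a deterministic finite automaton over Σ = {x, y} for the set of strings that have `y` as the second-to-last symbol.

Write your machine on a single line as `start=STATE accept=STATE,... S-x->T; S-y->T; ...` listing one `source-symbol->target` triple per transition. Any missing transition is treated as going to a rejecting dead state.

Because acceptance depends on a position counted from the end, the machine has to buffer the most recent 2 symbols. Make each state the string of the last up-to-2 symbols read; on input `x` shift the window left and append `x`. Accept when the buffered window has length 2 and begins with `y`.
       x  y 
>  A   B  C 
   B   D  E 
   C   F  G 
   D   D  E 
   E   F  G 
 * F   D  E 
 * G   F  G 
(> = start, * = accepting)

start=A; accept=F,G; A-x->B; A-y->C; B-x->D; B-y->E; C-x->F; C-y->G; D-x->D; D-y->E; E-x->F; E-y->G; F-x->D; F-y->E; G-x->F; G-y->G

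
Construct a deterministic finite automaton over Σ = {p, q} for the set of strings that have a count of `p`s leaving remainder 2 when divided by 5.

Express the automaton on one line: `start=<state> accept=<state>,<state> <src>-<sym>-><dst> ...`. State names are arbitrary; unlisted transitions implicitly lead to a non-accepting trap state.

start=S0 accept=S2 S0-p->S1 S0-q->S0 S1-p->S2 S1-q->S1 S2-p->S3 S2-q->S2 S3-p->S4 S3-q->S3 S4-p->S0 S4-q->S4

Keep the running count of `p`s modulo 5: each `p` advances along the cycle S0 → S1 → S2 → S3 → S4 → S0 while other symbols loop. Accept at S2.
        p   q  
>  S0   S1  S0 
   S1   S2  S1 
 * S2   S3  S2 
   S3   S4  S3 
   S4   S0  S4 
(> = start, * = accepting)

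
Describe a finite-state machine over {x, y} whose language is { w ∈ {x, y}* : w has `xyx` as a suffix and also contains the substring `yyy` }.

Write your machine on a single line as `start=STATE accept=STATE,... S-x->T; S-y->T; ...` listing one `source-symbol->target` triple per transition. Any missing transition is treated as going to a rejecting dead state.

Run two small machines in parallel and take their product. One (4 states) tracks how much of the suffix `xyx` has currently been matched; the other (4 states) tracks whether and how much of `yyy` has been seen. Each combined state is a pair, one component from each; accept when both components accept. Minimizing collapses redundant product states.
With 7 states:
        x   y  
>  S0   S0  S1 
   S1   S0  S2 
   S2   S0  S3 
   S3   S4  S3 
   S4   S4  S5 
   S5   S6  S3 
 * S6   S4  S5 
(> = start, * = accepting)

start=S0; accept=S6; S0-x->S0; S0-y->S1; S1-x->S0; S1-y->S2; S2-x->S0; S2-y->S3; S3-x->S4; S3-y->S3; S4-x->S4; S4-y->S5; S5-x->S6; S5-y->S3; S6-x->S4; S6-y->S5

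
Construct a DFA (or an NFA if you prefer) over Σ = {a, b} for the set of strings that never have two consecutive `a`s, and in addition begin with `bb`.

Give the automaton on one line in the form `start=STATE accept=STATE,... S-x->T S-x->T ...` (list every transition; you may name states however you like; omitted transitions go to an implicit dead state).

start=q0 accept=q5,q6 q0-a->q1 q0-b->q2 q1-a->q3 q1-b->q4 q2-a->q1 q2-b->q5 q3-a->q3 q3-b->q3 q4-a->q1 q4-b->q4 q5-a->q6 q5-b->q5 q6-a->q7 q6-b->q5 q7-a->q7 q7-b->q7

Handle the two conditions separately and then intersect. One (3 states) tracks partial matches of the forbidden pattern `aa`; the other (4 states) tracks whether the input so far still matches the prefix `bb`. Each combined state is a pair, one component from each; accept when both components accept.
An 8-state machine:
        a   b  
>  q0   q1  q2 
   q1   q3  q4 
   q2   q1  q5 
   q3   q3  q3 
   q4   q1  q4 
 * q5   q6  q5 
 * q6   q7  q5 
   q7   q7  q7 
(> = start, * = accepting)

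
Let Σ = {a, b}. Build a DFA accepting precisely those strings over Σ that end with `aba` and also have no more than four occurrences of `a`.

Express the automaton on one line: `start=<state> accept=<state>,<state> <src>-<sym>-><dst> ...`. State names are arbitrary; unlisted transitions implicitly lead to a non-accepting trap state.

start=q0 accept=q6,q10,q14 q0-a->q1 q0-b->q0 q1-a->q2 q1-b->q3 q2-a->q4 q2-b->q5 q3-a->q6 q3-b->q7 q4-a->q8 q4-b->q9 q5-a->q10 q5-b->q11 q6-a->q4 q6-b->q5 q7-a->q2 q7-b->q7 q8-a->q12 q8-b->q13 q9-a->q14 q9-b->q15 q10-a->q8 q10-b->q9 q11-a->q4 q11-b->q11 q12-a->q12 q12-b->q16 q13-a->q17 q13-b->q18 q14-a->q12 q14-b->q13 q15-a->q8 q15-b->q15 q16-a->q17 q16-b->q19 q17-a->q12 q17-b->q16 q18-a->q12 q18-b->q18 q19-a->q12 q19-b->q19

Run two small machines in parallel and take their product. One (4 states) tracks how much of the suffix `aba` has currently been matched; the other (6 states) tracks the count of `a`s, saturating at 5. Each combined state is a pair, one component from each; accept when both components accept.
20 states suffice.
          a    b  
>  q0     q1   q0 
   q1     q2   q3 
   q2     q4   q5 
   q3     q6   q7 
   q4     q8   q9 
   q5    q10  q11 
 * q6     q4   q5 
   q7     q2   q7 
   q8    q12  q13 
   q9    q14  q15 
 * q10    q8   q9 
   q11    q4  q11 
   q12   q12  q16 
   q13   q17  q18 
 * q14   q12  q13 
   q15    q8  q15 
   q16   q17  q19 
   q17   q12  q16 
   q18   q12  q18 
   q19   q12  q19 
(> = start, * = accepting)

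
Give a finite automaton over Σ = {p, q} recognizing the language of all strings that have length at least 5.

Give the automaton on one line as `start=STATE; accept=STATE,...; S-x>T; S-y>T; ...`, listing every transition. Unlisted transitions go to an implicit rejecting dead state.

Count input length up to 6: every symbol moves from S0 toward S6, which means 'more than 5' and absorbs. Accept from {S5, S6}.
        p   q  
>  S0   S1  S1 
   S1   S2  S2 
   S2   S3  S3 
   S3   S4  S4 
   S4   S5  S5 
 * S5   S6  S6 
 * S6   S6  S6 
(> = start, * = accepting)

start=S0; accept=S5,S6; S0-p>S1; S0-q>S1; S1-p>S2; S1-q>S2; S2-p>S3; S2-q>S3; S3-p>S4; S3-q>S4; S4-p>S5; S4-q>S5; S5-p>S6; S5-q>S6; S6-p>S6; S6-q>S6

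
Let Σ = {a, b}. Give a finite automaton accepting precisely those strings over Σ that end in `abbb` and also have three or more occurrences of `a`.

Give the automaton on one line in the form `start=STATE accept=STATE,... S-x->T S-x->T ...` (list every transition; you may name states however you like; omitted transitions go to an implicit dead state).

start=S0 accept=S6 S0-a->S1 S0-b->S0 S1-a->S2 S1-b->S1 S2-a->S3 S2-b->S2 S3-a->S3 S3-b->S4 S4-a->S3 S4-b->S5 S5-a->S3 S5-b->S6 S6-a->S3 S6-b->S2

Build one automaton per condition and run them in lockstep. One (5 states) tracks how much of the suffix `abbb` has currently been matched; the other (5 states) tracks the count of `a`s, saturating at 4. Each combined state is a pair, one component from each; accept when both components accept. After merging equivalent states the machine shrinks.
7 states suffice.
        a   b  
>  S0   S1  S0 
   S1   S2  S1 
   S2   S3  S2 
   S3   S3  S4 
   S4   S3  S5 
   S5   S3  S6 
 * S6   S3  S2 
(> = start, * = accepting)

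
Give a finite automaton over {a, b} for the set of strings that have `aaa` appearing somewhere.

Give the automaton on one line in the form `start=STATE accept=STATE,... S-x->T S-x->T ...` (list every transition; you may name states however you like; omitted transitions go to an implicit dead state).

start=S0 accept=S3 S0-a->S1 S0-b->S0 S1-a->S2 S1-b->S0 S2-a->S3 S2-b->S0 S3-a->S3 S3-b->S3

States S0..S2 record the length of the longest prefix of `aaa` that matches the current input suffix. Reaching S3 means `aaa` has been seen, and we stay there forever. Accept from S3.
A 4-state machine:
        a   b  
>  S0   S1  S0 
   S1   S2  S0 
   S2   S3  S0 
 * S3   S3  S3 
(> = start, * = accepting)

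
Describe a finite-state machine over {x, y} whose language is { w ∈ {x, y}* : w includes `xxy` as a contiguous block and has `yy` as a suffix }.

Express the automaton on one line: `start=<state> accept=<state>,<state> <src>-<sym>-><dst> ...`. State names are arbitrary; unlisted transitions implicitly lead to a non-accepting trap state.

Build one automaton per condition and run them in lockstep. One (4 states) tracks whether and how much of `xxy` has been seen; the other (3 states) tracks how much of the suffix `yy` has currently been matched. Each combined state is a pair, one component from each; accept when both components accept. Equivalent product states are then merged.
A 5-state machine:
       x  y 
>  A   B  A 
   B   C  A 
   C   C  D 
   D   C  E 
 * E   C  E 
(> = start, * = accepting)

start=A accept=E A-x->B A-y->A B-x->C B-y->A C-x->C C-y->D D-x->C D-y->E E-x->C E-y->E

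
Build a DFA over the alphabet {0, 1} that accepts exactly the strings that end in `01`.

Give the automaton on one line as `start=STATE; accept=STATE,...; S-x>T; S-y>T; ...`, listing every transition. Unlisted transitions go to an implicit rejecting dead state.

Remember how much of `01` the current input suffix matches. State s0 means no match yet; s1 means the last symbol is `0`; s2 means the last 2 symbols are `01`. Only s2 accepts. On a mismatch, fall back to the longest proper suffix that is still a prefix of `01`.
With 3 states:
        0   1  
>  s0   s1  s0 
   s1   s1  s2 
 * s2   s1  s0 
(> = start, * = accepting)

start=s0; accept=s2; s0-0>s1; s0-1>s0; s1-0>s1; s1-1>s2; s2-0>s1; s2-1>s0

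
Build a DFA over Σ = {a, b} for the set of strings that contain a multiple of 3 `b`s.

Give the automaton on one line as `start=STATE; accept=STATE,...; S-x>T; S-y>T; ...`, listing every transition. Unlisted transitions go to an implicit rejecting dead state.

start=q0; accept=q0; q0-a>q0; q0-b>q1; q1-a>q1; q1-b>q2; q2-a>q2; q2-b>q0

Keep the running count of `b`s modulo 3: each `b` advances along the cycle q0 → q1 → q2 → q0 while other symbols loop. Accept at q0.
A 3-state machine:
        a   b  
>* q0   q0  q1 
   q1   q1  q2 
   q2   q2  q0 
(> = start, * = accepting)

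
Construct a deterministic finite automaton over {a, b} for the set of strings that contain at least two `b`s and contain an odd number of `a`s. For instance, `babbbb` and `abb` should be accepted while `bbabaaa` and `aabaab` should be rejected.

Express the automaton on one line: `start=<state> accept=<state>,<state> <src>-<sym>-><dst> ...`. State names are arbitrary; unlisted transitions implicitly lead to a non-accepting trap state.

start=s0 accept=s5 s0-a->s1 s0-b->s2 s1-a->s0 s1-b->s3 s2-a->s3 s2-b->s4 s3-a->s2 s3-b->s5 s4-a->s5 s4-b->s4 s5-a->s4 s5-b->s5

Run two small machines in parallel and take their product. One (4 states) tracks the count of `b`s, saturating at 3; the other (2 states) tracks the count of `a`s modulo 2. Each combined state is a pair, one component from each; accept when both components accept. Minimizing collapses redundant product states.
6 states suffice.
        a   b  
>  s0   s1  s2 
   s1   s0  s3 
   s2   s3  s4 
   s3   s2  s5 
   s4   s5  s4 
 * s5   s4  s5 
(> = start, * = accepting)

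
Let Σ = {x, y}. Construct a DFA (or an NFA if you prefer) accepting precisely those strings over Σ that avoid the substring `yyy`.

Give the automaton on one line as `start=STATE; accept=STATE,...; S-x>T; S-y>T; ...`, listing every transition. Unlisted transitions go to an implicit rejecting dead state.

start=q0; accept=q0,q1,q2; q0-x>q0; q0-y>q1; q1-x>q0; q1-y>q2; q2-x>q0; q2-y>q3; q3-x>q3; q3-y>q3

This is the complement of 'contains `yyy`'. Use the same substring-matching states — q0 through q3 holding how much of `yyy` has just been matched — but flip the accepting set: everything except the trap q3 accepts.
        x   y  
>* q0   q0  q1 
 * q1   q0  q2 
 * q2   q0  q3 
   q3   q3  q3 
(> = start, * = accepting)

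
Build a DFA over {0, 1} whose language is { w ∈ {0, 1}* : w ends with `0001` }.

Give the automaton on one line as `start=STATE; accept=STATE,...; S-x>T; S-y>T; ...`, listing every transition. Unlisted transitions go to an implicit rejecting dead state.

start=q0; accept=q4; q0-0>q1; q0-1>q0; q1-0>q2; q1-1>q0; q2-0>q3; q2-1>q0; q3-0>q3; q3-1>q4; q4-0>q1; q4-1>q0

Remember how much of `0001` the current input suffix matches. State q0 means no match yet; q1 means the last symbol is `0`; q2 means the last 2 symbols are `00`; q3 means the last 3 symbols are `000`; q4 means the last 4 symbols are `0001`. Only q4 accepts. On a mismatch, fall back to the longest proper suffix that is still a prefix of `0001`.
A 5-state machine:
        0   1  
>  q0   q1  q0 
   q1   q2  q0 
   q2   q3  q0 
   q3   q3  q4 
 * q4   q1  q0 
(> = start, * = accepting)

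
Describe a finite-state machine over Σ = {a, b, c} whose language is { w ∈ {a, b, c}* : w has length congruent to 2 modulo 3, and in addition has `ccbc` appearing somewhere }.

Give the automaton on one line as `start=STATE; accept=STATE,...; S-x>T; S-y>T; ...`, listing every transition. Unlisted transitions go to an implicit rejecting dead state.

Build one automaton per condition and run them in lockstep. One (3 states) tracks the input length modulo 3; the other (5 states) tracks whether and how much of `ccbc` has been seen. Each combined state is a pair, one component from each; accept when both components accept.
A 15-state machine:
          a    b    c  
>  S0     S1   S1   S2 
   S1     S3   S3   S4 
   S2     S3   S3   S5 
   S3     S0   S0   S6 
   S4     S0   S0   S7 
   S5     S0   S8   S7 
   S6     S1   S1   S9 
   S7     S1  S10   S9 
   S8     S1   S1  S11 
   S9     S3  S12   S5 
   S10    S3   S3  S13 
   S11   S13  S13  S13 
   S12    S0   S0  S14 
 * S13   S14  S14  S14 
   S14   S11  S11  S11 
(> = start, * = accepting)

start=S0; accept=S13; S0-a>S1; S0-b>S1; S0-c>S2; S1-a>S3; S1-b>S3; S1-c>S4; S2-a>S3; S2-b>S3; S2-c>S5; S3-a>S0; S3-b>S0; S3-c>S6; S4-a>S0; S4-b>S0; S4-c>S7; S5-a>S0; S5-b>S8; S5-c>S7; S6-a>S1; S6-b>S1; S6-c>S9; S7-a>S1; S7-b>S10; S7-c>S9; S8-a>S1; S8-b>S1; S8-c>S11; S9-a>S3; S9-b>S12; S9-c>S5; S10-a>S3; S10-b>S3; S10-c>S13; S11-a>S13; S11-b>S13; S11-c>S13; S12-a>S0; S12-b>S0; S12-c>S14; S13-a>S14; S13-b>S14; S13-c>S14; S14-a>S11; S14-b>S11; S14-c>S11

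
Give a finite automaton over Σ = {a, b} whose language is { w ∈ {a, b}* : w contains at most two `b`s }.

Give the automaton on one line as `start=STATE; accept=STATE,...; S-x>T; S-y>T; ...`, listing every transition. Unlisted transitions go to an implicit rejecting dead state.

Count `b`s, saturating at 3: states s0 through s2 mean 0 through 2 `b`s seen; s3 means more than 2. Each `b` increments (capped at s3); other symbols loop. Accept from {s0, s1, s2}.
        a   b  
>* s0   s0  s1 
 * s1   s1  s2 
 * s2   s2  s3 
   s3   s3  s3 
(> = start, * = accepting)

start=s0; accept=s0,s1,s2; s0-a>s0; s0-b>s1; s1-a>s1; s1-b>s2; s2-a>s2; s2-b>s3; s3-a>s3; s3-b>s3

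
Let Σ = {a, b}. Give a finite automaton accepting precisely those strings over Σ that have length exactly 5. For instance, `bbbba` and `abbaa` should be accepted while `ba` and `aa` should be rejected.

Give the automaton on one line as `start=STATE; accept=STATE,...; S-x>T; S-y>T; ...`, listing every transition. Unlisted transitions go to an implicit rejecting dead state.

Count input length up to 6: every symbol moves from q0 toward q6, which means 'more than 5' and absorbs. Accept from {q5}.
With 7 states:
        a   b  
>  q0   q1  q1 
   q1   q2  q2 
   q2   q3  q3 
   q3   q4  q4 
   q4   q5  q5 
 * q5   q6  q6 
   q6   q6  q6 
(> = start, * = accepting)

start=q0; accept=q5; q0-a>q1; q0-b>q1; q1-a>q2; q1-b>q2; q2-a>q3; q2-b>q3; q3-a>q4; q3-b>q4; q4-a>q5; q4-b>q5; q5-a>q6; q5-b>q6; q6-a>q6; q6-b>q6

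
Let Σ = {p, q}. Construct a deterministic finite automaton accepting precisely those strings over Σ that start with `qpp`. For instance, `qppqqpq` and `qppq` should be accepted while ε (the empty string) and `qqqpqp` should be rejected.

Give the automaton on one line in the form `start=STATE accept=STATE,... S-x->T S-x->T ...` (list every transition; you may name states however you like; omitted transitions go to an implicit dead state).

start=A accept=D A-p->E A-q->B B-p->C B-q->E C-p->D C-q->E D-p->D D-q->D E-p->E E-q->E

Check the first 3 symbols one by one: A through C record how many have matched `qpp` so far; any wrong symbol goes to the dead state E. After all 3 match we enter the accepting sink D.
With 5 states:
       p  q 
>  A   E  B 
   B   C  E 
   C   D  E 
 * D   D  D 
   E   E  E 
(> = start, * = accepting)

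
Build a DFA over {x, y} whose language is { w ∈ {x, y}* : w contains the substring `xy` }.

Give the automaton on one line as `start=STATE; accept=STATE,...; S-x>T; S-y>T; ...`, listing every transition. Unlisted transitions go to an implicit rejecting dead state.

start=q0; accept=q2; q0-x>q1; q0-y>q0; q1-x>q1; q1-y>q2; q2-x>q2; q2-y>q2

States q0..q1 record the length of the longest prefix of `xy` that matches the current input suffix. Reaching q2 means `xy` has been seen, and we stay there forever. Accept from q2.
3 states suffice.
        x   y  
>  q0   q1  q0 
   q1   q1  q2 
 * q2   q2  q2 
(> = start, * = accepting)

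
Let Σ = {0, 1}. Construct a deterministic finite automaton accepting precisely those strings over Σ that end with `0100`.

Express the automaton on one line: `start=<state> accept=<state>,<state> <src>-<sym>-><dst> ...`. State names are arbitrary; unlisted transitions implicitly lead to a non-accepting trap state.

Remember how much of `0100` the current input suffix matches. State s0 means no match yet; s1 means the last symbol is `0`; s2 means the last 2 symbols are `01`; s3 means the last 3 symbols are `010`; s4 means the last 4 symbols are `0100`. Only s4 accepts. On a mismatch, fall back to the longest proper suffix that is still a prefix of `0100`.
        0   1  
>  s0   s1  s0 
   s1   s1  s2 
   s2   s3  s0 
   s3   s4  s2 
 * s4   s1  s2 
(> = start, * = accepting)

start=s0 accept=s4 s0-0->s1 s0-1->s0 s1-0->s1 s1-1->s2 s2-0->s3 s2-1->s0 s3-0->s4 s3-1->s2 s4-0->s1 s4-1->s2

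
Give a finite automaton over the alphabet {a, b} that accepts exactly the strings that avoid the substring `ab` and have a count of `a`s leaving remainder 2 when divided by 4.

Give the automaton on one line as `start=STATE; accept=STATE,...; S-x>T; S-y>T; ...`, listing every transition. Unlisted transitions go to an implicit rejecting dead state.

start=q0; accept=q2; q0-a>q1; q0-b>q0; q1-a>q2; q1-b>q3; q2-a>q4; q2-b>q3; q3-a>q3; q3-b>q3; q4-a>q5; q4-b>q3; q5-a>q1; q5-b>q3

Build one automaton per condition and run them in lockstep. The first has 3 states tracking partial matches of the forbidden pattern `ab`; the second has 4 states tracking the count of `a`s modulo 4. A product state is a pair (one from each), accepting exactly when both do. Equivalent product states are then merged.
A 6-state machine:
        a   b  
>  q0   q1  q0 
   q1   q2  q3 
 * q2   q4  q3 
   q3   q3  q3 
   q4   q5  q3 
   q5   q1  q3 
(> = start, * = accepting)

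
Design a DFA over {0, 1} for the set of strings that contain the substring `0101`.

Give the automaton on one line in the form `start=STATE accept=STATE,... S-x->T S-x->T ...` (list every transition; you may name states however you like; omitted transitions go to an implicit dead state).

start=q0 accept=q4 q0-0->q1 q0-1->q0 q1-0->q1 q1-1->q2 q2-0->q3 q2-1->q0 q3-0->q1 q3-1->q4 q4-0->q4 q4-1->q4

States q0..q3 record the length of the longest prefix of `0101` that matches the current input suffix. Reaching q4 means `0101` has been seen, and we stay there forever. Accept from q4.
A 5-state machine:
        0   1  
>  q0   q1  q0 
   q1   q1  q2 
   q2   q3  q0 
   q3   q1  q4 
 * q4   q4  q4 
(> = start, * = accepting)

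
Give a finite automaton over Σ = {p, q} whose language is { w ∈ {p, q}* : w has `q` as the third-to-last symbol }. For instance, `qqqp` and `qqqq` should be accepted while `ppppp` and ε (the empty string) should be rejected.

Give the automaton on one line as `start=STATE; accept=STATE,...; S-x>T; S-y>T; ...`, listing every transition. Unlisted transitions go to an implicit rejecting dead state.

Because acceptance depends on a position counted from the end, the machine has to buffer the most recent 3 symbols. Make each state the string of the last up-to-3 symbols read; on input `x` shift the window left and append `x`. Accept when the buffered window has length 3 and begins with `q`.
A 15-state machine:
          p    q  
>  S0     S1   S2 
   S1     S3   S4 
   S2     S5   S6 
   S3     S7   S8 
   S4     S9  S10 
   S5    S11  S12 
   S6    S13  S14 
   S7     S7   S8 
   S8     S9  S10 
   S9    S11  S12 
   S10   S13  S14 
 * S11    S7   S8 
 * S12    S9  S10 
 * S13   S11  S12 
 * S14   S13  S14 
(> = start, * = accepting)

start=S0; accept=S11,S12,S13,S14; S0-p>S1; S0-q>S2; S1-p>S3; S1-q>S4; S2-p>S5; S2-q>S6; S3-p>S7; S3-q>S8; S4-p>S9; S4-q>S10; S5-p>S11; S5-q>S12; S6-p>S13; S6-q>S14; S7-p>S7; S7-q>S8; S8-p>S9; S8-q>S10; S9-p>S11; S9-q>S12; S10-p>S13; S10-q>S14; S11-p>S7; S11-q>S8; S12-p>S9; S12-q>S10; S13-p>S11; S13-q>S12; S14-p>S13; S14-q>S14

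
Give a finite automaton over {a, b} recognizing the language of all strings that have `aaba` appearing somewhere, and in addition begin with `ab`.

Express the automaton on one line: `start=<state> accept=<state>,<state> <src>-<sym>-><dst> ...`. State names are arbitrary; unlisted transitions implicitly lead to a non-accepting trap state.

start=q0 accept=q7 q0-a->q1 q0-b->q2 q1-a->q2 q1-b->q3 q2-a->q2 q2-b->q2 q3-a->q4 q3-b->q3 q4-a->q5 q4-b->q3 q5-a->q5 q5-b->q6 q6-a->q7 q6-b->q3 q7-a->q7 q7-b->q7

Handle the two conditions separately and then intersect. One (5 states) tracks whether and how much of `aaba` has been seen; the other (4 states) tracks whether the input so far still matches the prefix `ab`. Each combined state is a pair, one component from each; accept when both components accept. Equivalent product states are then merged.
        a   b  
>  q0   q1  q2 
   q1   q2  q3 
   q2   q2  q2 
   q3   q4  q3 
   q4   q5  q3 
   q5   q5  q6 
   q6   q7  q3 
 * q7   q7  q7 
(> = start, * = accepting)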